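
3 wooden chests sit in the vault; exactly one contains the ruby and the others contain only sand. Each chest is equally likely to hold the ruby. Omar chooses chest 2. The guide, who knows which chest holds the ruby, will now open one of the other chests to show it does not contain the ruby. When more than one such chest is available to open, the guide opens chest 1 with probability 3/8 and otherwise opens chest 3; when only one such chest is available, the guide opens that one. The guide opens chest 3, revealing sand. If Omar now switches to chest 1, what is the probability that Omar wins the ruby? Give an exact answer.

Condition on the true location of the ruby.
If it is in chest 1 (prior 1/3): only chest 3 is available, probability 1; weight (1/3)·1 = 1/3.
If it is in chest 2 (prior 1/3): chest 1 is available but not opened, probability 5/8; weight (1/3)·(5/8) = 5/24.
If it is in chest 3 (prior 1/3): the guide opened chest 3, so this case is ruled out; weight (1/3)·0 = 0.
The weights sum to 13/24.
So P(the ruby in chest 1 | the guide opened chest 3) = (1/3) / (13/24) = 8/13.

8/13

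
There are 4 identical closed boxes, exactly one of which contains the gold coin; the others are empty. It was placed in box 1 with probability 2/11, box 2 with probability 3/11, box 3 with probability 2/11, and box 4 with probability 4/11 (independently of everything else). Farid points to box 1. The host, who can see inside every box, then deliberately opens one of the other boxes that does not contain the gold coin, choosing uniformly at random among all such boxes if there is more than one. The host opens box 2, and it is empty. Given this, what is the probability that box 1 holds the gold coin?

2/11

Consider each possible location of the gold coin in turn.
If it is in box 1 (prior 2/11): the host has 3 equally likely choices, so probability 1/3; weight (2/11)·(1/3) = 2/33.
If it is in box 2 (prior 3/11): the host opened box 2, so this case is ruled out; weight (3/11)·0 = 0.
If it is in box 3 (prior 2/11): the host has 2 equally likely choices, so probability 1/2; weight (2/11)·(1/2) = 1/11.
If it is in box 4 (prior 4/11): the host has 2 equally likely choices, so probability 1/2; weight (4/11)·(1/2) = 2/11.
The weights sum to 1/3.
So P(the gold coin in box 1 | the host opened box 2) = (2/33) / (1/3) = 2/11.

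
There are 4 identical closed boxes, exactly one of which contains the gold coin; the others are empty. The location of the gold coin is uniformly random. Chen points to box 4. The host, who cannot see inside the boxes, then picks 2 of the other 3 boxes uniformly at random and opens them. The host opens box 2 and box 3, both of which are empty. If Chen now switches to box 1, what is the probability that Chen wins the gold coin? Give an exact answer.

Apply Bayes' rule, conditioning on where the gold coin actually is.
If it is in either of boxes 1 and 4 (prior 1/4 each): the host picks exactly this set with probability 1/3 regardless, and none is the prize; weight (1/4)·(1/3) = 1/12 each.
If it is in either of boxes 2 and 3 (prior 1/4 each): that box was opened and seen not to hold the prize — ruled out; weight (1/4)·0 = 0 each.
The weights sum to 1/6.
So P(the gold coin in box 1 | the host opened box 2 and box 3) = (1/12) / (1/6) = 1/2.

1/2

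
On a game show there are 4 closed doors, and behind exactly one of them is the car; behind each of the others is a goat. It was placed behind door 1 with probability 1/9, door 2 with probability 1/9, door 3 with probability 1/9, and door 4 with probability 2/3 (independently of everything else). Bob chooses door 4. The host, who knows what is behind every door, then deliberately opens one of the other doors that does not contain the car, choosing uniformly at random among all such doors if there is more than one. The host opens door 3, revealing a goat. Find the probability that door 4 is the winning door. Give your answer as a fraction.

Consider each possible location of the car in turn.
If it is behind either of doors 1 and 2 (prior 1/9 each): the host has 2 equally likely choices, so probability 1/2; weight (1/9)·(1/2) = 1/18 each.
If it is behind door 3 (prior 1/9): the host opened door 3, so this case is ruled out; weight (1/9)·0 = 0.
If it is behind door 4 (prior 2/3): the host has 3 equally likely choices, so probability 1/3; weight (2/3)·(1/3) = 2/9.
The weights sum to 1/3.
So P(the car behind door 4 | the host opened door 3) = (2/9) / (1/3) = 2/3.

2/3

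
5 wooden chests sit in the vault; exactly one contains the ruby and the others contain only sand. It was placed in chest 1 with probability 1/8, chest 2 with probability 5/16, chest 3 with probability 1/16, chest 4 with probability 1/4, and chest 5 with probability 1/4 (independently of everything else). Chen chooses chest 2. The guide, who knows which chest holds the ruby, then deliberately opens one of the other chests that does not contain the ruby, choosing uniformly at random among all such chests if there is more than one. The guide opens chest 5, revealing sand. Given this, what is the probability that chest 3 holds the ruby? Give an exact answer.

4/43

Consider each possible location of the ruby in turn.
If it is in chest 1 (prior 1/8): the guide has 3 equally likely choices, so probability 1/3; weight (1/8)·(1/3) = 1/24.
If it is in chest 2 (prior 5/16): the guide has 4 equally likely choices, so probability 1/4; weight (5/16)·(1/4) = 5/64.
If it is in chest 3 (prior 1/16): the guide has 3 equally likely choices, so probability 1/3; weight (1/16)·(1/3) = 1/48.
If it is in chest 4 (prior 1/4): the guide has 3 equally likely choices, so probability 1/3; weight (1/4)·(1/3) = 1/12.
If it is in chest 5 (prior 1/4): the guide opened chest 5, so this case is ruled out; weight (1/4)·0 = 0.
The weights sum to 43/192.
So P(the ruby in chest 3 | the guide opened chest 5) = (1/48) / (43/192) = 4/43.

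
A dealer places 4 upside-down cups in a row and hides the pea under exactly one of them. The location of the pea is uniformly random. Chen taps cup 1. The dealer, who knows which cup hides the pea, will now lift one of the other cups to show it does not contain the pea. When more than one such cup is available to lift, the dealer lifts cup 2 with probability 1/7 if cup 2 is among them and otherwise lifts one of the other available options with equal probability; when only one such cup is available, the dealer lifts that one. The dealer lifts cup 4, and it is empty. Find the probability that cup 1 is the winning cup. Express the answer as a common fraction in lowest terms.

Apply Bayes' rule, conditioning on where the pea actually is.
If it is under cup 1 (prior 1/4): cup 2 is available but not opened; cup 4 gets probability (1 − 1/7)/2 = 3/7; weight (1/4)·(3/7) = 3/28.
If it is under cup 2 (prior 1/4): cup 2 holds the prize so is unavailable; the dealer chooses uniformly among the 2 others, probability 1/2; weight (1/4)·(1/2) = 1/8.
If it is under cup 3 (prior 1/4): cup 2 is available but not opened, probability 6/7; weight (1/4)·(6/7) = 3/14.
If it is under cup 4 (prior 1/4): the dealer opened cup 4, so this case is ruled out; weight (1/4)·0 = 0.
The weights sum to 25/56.
So P(the pea under cup 1 | the dealer opened cup 4) = (3/28) / (25/56) = 6/25.

6/25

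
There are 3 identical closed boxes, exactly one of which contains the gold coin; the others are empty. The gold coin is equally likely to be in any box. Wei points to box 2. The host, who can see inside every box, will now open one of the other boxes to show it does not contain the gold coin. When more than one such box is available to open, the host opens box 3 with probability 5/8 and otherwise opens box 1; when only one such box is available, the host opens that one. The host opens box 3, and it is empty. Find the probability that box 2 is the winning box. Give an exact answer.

Apply Bayes' rule, conditioning on where the gold coin actually is.
If it is in box 1 (prior 1/3): only box 3 is available, probability 1; weight (1/3)·1 = 1/3.
If it is in box 2 (prior 1/3): box 3 is available, opened with probability 5/8; weight (1/3)·(5/8) = 5/24.
If it is in box 3 (prior 1/3): the host opened box 3, so this case is ruled out; weight (1/3)·0 = 0.
The weights sum to 13/24.
So P(the gold coin in box 2 | the host opened box 3) = (5/24) / (13/24) = 5/13.

5/13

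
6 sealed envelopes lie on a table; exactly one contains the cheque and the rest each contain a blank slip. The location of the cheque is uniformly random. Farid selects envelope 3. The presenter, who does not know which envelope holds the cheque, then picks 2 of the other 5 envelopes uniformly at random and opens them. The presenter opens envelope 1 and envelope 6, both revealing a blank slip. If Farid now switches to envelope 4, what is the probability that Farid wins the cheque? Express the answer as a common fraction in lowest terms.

Because the presenter chose which envelopes to open without knowing where the cheque is, the choice is independent of the prize location. Learning that none of the 2 opened envelopes holds the cheque simply rules out those 2 locations and leaves the remaining 4 envelopes still equally likely by symmetry.
So P(the cheque in envelope 4) = 1/4.

1/4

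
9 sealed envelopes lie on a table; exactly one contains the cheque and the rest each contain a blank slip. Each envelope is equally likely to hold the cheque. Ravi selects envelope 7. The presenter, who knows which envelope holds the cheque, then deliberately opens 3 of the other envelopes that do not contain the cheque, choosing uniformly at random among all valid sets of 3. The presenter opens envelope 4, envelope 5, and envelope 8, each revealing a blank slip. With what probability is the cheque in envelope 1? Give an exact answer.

Apply Bayes' rule, conditioning on where the cheque actually is.
If it is in any of envelopes 1, 2, 3, 6, and 9 (prior 1/9 each): the presenter has 35 equally likely choices, so probability 1/35; weight (1/9)·(1/35) = 1/315 each.
If it is in any of envelopes 4, 5, and 8 (prior 1/9 each): that envelope was opened and seen not to hold the prize — ruled out; weight (1/9)·0 = 0 each.
If it is in envelope 7 (prior 1/9): the presenter has 56 equally likely choices, so probability 1/56; weight (1/9)·(1/56) = 1/504.
The weights sum to 1/56.
So P(the cheque in envelope 1 | the presenter opened envelope 4, envelope 5, and envelope 8) = (1/315) / (1/56) = 8/45.

8/45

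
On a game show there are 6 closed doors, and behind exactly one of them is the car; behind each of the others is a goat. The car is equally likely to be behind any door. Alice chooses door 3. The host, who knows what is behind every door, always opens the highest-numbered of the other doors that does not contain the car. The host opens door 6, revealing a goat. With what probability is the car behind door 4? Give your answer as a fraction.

1/5

Apply Bayes' rule, conditioning on where the car actually is.
If it is behind any of doors 1, 2, 3, 4, and 5 (prior 1/6 each): door 6 is the highest-numbered option available, probability 1; weight (1/6)·1 = 1/6 each.
If it is behind door 6 (prior 1/6): the host opened door 6, so this case is ruled out; weight (1/6)·0 = 0.
The weights sum to 5/6.
So P(the car behind door 4 | the host opened door 6) = (1/6) / (5/6) = 1/5.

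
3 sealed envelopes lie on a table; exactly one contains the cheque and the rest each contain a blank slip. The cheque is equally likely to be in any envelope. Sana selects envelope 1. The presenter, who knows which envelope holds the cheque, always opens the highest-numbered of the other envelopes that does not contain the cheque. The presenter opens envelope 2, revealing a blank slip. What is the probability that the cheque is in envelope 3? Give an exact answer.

Consider each possible location of the cheque in turn.
If it is in envelope 1 (prior 1/3): the presenter would have opened envelope 3 instead, probability 0; weight (1/3)·0 = 0.
If it is in envelope 2 (prior 1/3): the presenter opened envelope 2, so this case is ruled out; weight (1/3)·0 = 0.
If it is in envelope 3 (prior 1/3): envelope 2 is the highest-numbered option available, probability 1; weight (1/3)·1 = 1/3.
The weights sum to 1/3.
So P(the cheque in envelope 3 | the presenter opened envelope 2) = (1/3) / (1/3) = 1.

1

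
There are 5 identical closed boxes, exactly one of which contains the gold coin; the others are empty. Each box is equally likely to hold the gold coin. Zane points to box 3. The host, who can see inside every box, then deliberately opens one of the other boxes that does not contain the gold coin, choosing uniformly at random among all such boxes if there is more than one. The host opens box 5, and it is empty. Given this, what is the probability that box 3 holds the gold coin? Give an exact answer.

Consider each possible location of the gold coin in turn.
If it is in any of boxes 1, 2, and 4 (prior 1/5 each): the host has 3 equally likely choices, so probability 1/3; weight (1/5)·(1/3) = 1/15 each.
If it is in box 3 (prior 1/5): the host has 4 equally likely choices, so probability 1/4; weight (1/5)·(1/4) = 1/20.
If it is in box 5 (prior 1/5): the host opened box 5, so this case is ruled out; weight (1/5)·0 = 0.
The weights sum to 1/4.
So P(the gold coin in box 3 | the host opened box 5) = (1/20) / (1/4) = 1/5.

1/5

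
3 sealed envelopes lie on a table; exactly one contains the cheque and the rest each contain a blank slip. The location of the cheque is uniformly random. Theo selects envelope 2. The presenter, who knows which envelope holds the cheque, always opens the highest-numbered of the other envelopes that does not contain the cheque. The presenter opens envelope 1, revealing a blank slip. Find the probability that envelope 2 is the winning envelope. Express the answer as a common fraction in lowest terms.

0

Apply Bayes' rule, conditioning on where the cheque actually is.
If it is in envelope 1 (prior 1/3): the presenter opened envelope 1, so this case is ruled out; weight (1/3)·0 = 0.
If it is in envelope 2 (prior 1/3): the presenter would have opened envelope 3 instead, probability 0; weight (1/3)·0 = 0.
If it is in envelope 3 (prior 1/3): envelope 1 is the highest-numbered option available, probability 1; weight (1/3)·1 = 1/3.
The weights sum to 1/3.
So P(the cheque in envelope 2 | the presenter opened envelope 1) = 0 / (1/3) = 0.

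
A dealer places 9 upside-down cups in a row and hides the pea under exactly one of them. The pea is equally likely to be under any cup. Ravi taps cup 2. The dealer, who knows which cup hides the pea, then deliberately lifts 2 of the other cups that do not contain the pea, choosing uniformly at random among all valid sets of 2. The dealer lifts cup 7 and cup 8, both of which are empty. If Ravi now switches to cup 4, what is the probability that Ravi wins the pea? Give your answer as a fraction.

4/27

Consider each possible location of the pea in turn.
If it is under any of cups 1, 3, 4, 5, 6, and 9 (prior 1/9 each): the dealer has 21 equally likely choices, so probability 1/21; weight (1/9)·(1/21) = 1/189 each.
If it is under cup 2 (prior 1/9): the dealer has 28 equally likely choices, so probability 1/28; weight (1/9)·(1/28) = 1/252.
If it is under either of cups 7 and 8 (prior 1/9 each): that cup was opened and seen not to hold the prize — ruled out; weight (1/9)·0 = 0 each.
The weights sum to 1/28.
So P(the pea under cup 4 | the dealer opened cup 7 and cup 8) = (1/189) / (1/28) = 4/27.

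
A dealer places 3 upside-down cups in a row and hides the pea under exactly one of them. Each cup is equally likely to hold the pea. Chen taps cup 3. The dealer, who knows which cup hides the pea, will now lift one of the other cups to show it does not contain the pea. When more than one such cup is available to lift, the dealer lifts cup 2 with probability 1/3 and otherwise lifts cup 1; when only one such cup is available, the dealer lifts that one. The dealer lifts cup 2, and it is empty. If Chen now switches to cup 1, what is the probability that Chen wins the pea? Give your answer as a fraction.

Condition on the true location of the pea.
If it is under cup 1 (prior 1/3): only cup 2 is available, probability 1; weight (1/3)·1 = 1/3.
If it is under cup 2 (prior 1/3): the dealer opened cup 2, so this case is ruled out; weight (1/3)·0 = 0.
If it is under cup 3 (prior 1/3): cup 2 is available, opened with probability 1/3; weight (1/3)·(1/3) = 1/9.
The weights sum to 4/9.
So P(the pea under cup 1 | the dealer opened cup 2) = (1/3) / (4/9) = 3/4.

3/4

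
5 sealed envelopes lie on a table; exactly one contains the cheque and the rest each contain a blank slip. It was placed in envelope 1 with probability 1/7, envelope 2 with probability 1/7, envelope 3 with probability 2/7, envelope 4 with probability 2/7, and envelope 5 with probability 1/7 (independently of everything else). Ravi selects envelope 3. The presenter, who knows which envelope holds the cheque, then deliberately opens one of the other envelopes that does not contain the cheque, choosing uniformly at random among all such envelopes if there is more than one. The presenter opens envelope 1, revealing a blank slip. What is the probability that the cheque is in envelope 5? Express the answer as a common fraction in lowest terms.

Apply Bayes' rule, conditioning on where the cheque actually is.
If it is in envelope 1 (prior 1/7): the presenter opened envelope 1, so this case is ruled out; weight (1/7)·0 = 0.
If it is in either of envelopes 2 and 5 (prior 1/7 each): the presenter has 3 equally likely choices, so probability 1/3; weight (1/7)·(1/3) = 1/21 each.
If it is in envelope 3 (prior 2/7): the presenter has 4 equally likely choices, so probability 1/4; weight (2/7)·(1/4) = 1/14.
If it is in envelope 4 (prior 2/7): the presenter has 3 equally likely choices, so probability 1/3; weight (2/7)·(1/3) = 2/21.
The weights sum to 11/42.
So P(the cheque in envelope 5 | the presenter opened envelope 1) = (1/21) / (11/42) = 2/11.

2/11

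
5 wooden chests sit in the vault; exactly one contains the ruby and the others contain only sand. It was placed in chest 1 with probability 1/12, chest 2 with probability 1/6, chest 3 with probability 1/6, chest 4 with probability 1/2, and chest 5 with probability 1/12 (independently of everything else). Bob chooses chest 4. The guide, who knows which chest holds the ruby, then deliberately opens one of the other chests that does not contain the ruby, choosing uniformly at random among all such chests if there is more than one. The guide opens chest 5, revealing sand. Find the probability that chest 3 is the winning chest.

Apply Bayes' rule, conditioning on where the ruby actually is.
If it is in chest 1 (prior 1/12): the guide has 3 equally likely choices, so probability 1/3; weight (1/12)·(1/3) = 1/36.
If it is in either of chests 2 and 3 (prior 1/6 each): the guide has 3 equally likely choices, so probability 1/3; weight (1/6)·(1/3) = 1/18 each.
If it is in chest 4 (prior 1/2): the guide has 4 equally likely choices, so probability 1/4; weight (1/2)·(1/4) = 1/8.
If it is in chest 5 (prior 1/12): the guide opened chest 5, so this case is ruled out; weight (1/12)·0 = 0.
The weights sum to 19/72.
So P(the ruby in chest 3 | the guide opened chest 5) = (1/18) / (19/72) = 4/19.

4/19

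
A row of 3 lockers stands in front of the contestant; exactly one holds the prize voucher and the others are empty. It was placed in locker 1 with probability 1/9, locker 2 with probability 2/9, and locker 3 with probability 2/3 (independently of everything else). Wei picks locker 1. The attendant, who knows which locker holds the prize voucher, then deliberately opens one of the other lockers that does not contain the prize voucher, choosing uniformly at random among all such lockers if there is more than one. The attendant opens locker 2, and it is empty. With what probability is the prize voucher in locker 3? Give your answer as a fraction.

12/13

Consider each possible location of the prize voucher in turn.
If it is in locker 1 (prior 1/9): the attendant has 2 equally likely choices, so probability 1/2; weight (1/9)·(1/2) = 1/18.
If it is in locker 2 (prior 2/9): the attendant opened locker 2, so this case is ruled out; weight (2/9)·0 = 0.
If it is in locker 3 (prior 2/3): the attendant has no choice, probability 1; weight (2/3)·1 = 2/3.
The weights sum to 13/18.
So P(the prize voucher in locker 3 | the attendant opened locker 2) = (2/3) / (13/18) = 12/13.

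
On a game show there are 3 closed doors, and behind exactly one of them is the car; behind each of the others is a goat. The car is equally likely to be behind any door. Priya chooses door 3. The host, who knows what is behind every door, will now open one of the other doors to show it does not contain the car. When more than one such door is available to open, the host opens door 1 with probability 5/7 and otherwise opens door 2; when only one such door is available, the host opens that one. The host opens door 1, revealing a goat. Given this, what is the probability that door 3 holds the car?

5/12

Condition on the true location of the car.
If it is behind door 1 (prior 1/3): the host opened door 1, so this case is ruled out; weight (1/3)·0 = 0.
If it is behind door 2 (prior 1/3): only door 1 is available, probability 1; weight (1/3)·1 = 1/3.
If it is behind door 3 (prior 1/3): door 1 is available, opened with probability 5/7; weight (1/3)·(5/7) = 5/21.
The weights sum to 4/7.
So P(the car behind door 3 | the host opened door 1) = (5/21) / (4/7) = 5/12.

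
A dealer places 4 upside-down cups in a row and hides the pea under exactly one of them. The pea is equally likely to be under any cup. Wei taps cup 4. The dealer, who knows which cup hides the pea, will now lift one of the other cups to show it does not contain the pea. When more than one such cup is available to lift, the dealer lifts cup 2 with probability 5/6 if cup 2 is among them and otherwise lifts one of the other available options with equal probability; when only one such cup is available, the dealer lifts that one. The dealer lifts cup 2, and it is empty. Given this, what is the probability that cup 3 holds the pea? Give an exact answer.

1/3

Apply Bayes' rule, conditioning on where the pea actually is.
If it is under any of cups 1, 3, and 4 (prior 1/4 each): cup 2 is available, opened with probability 5/6; weight (1/4)·(5/6) = 5/24 each.
If it is under cup 2 (prior 1/4): the dealer opened cup 2, so this case is ruled out; weight (1/4)·0 = 0.
The weights sum to 5/8.
So P(the pea under cup 3 | the dealer opened cup 2) = (5/24) / (5/8) = 1/3.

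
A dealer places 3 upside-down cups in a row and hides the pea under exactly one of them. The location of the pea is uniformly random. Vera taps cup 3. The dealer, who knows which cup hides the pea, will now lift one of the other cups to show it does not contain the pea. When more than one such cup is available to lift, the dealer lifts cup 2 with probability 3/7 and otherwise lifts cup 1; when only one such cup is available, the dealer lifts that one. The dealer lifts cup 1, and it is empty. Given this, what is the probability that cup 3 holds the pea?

Consider each possible location of the pea in turn.
If it is under cup 1 (prior 1/3): the dealer opened cup 1, so this case is ruled out; weight (1/3)·0 = 0.
If it is under cup 2 (prior 1/3): only cup 1 is available, probability 1; weight (1/3)·1 = 1/3.
If it is under cup 3 (prior 1/3): cup 2 is available but not opened, probability 4/7; weight (1/3)·(4/7) = 4/21.
The weights sum to 11/21.
So P(the pea under cup 3 | the dealer opened cup 1) = (4/21) / (11/21) = 4/11.

4/11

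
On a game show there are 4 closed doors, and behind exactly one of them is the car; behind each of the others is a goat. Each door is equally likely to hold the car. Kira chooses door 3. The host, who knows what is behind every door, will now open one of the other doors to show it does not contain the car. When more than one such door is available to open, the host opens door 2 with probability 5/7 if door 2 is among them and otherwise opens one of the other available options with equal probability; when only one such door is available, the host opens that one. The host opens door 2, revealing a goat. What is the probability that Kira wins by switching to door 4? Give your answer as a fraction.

Condition on the true location of the car.
If it is behind any of doors 1, 3, and 4 (prior 1/4 each): door 2 is available, opened with probability 5/7; weight (1/4)·(5/7) = 5/28 each.
If it is behind door 2 (prior 1/4): the host opened door 2, so this case is ruled out; weight (1/4)·0 = 0.
The weights sum to 15/28.
So P(the car behind door 4 | the host opened door 2) = (5/28) / (15/28) = 1/3.

1/3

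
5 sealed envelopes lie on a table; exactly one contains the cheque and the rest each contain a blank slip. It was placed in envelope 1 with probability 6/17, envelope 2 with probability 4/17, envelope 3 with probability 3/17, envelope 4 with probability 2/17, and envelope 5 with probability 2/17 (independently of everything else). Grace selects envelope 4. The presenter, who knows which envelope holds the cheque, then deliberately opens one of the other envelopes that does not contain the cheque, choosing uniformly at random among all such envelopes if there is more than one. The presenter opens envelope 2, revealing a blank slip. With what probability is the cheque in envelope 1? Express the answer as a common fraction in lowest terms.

12/25

Apply Bayes' rule, conditioning on where the cheque actually is.
If it is in envelope 1 (prior 6/17): the presenter has 3 equally likely choices, so probability 1/3; weight (6/17)·(1/3) = 2/17.
If it is in envelope 2 (prior 4/17): the presenter opened envelope 2, so this case is ruled out; weight (4/17)·0 = 0.
If it is in envelope 3 (prior 3/17): the presenter has 3 equally likely choices, so probability 1/3; weight (3/17)·(1/3) = 1/17.
If it is in envelope 4 (prior 2/17): the presenter has 4 equally likely choices, so probability 1/4; weight (2/17)·(1/4) = 1/34.
If it is in envelope 5 (prior 2/17): the presenter has 3 equally likely choices, so probability 1/3; weight (2/17)·(1/3) = 2/51.
The weights sum to 25/102.
So P(the cheque in envelope 1 | the presenter opened envelope 2) = (2/17) / (25/102) = 12/25.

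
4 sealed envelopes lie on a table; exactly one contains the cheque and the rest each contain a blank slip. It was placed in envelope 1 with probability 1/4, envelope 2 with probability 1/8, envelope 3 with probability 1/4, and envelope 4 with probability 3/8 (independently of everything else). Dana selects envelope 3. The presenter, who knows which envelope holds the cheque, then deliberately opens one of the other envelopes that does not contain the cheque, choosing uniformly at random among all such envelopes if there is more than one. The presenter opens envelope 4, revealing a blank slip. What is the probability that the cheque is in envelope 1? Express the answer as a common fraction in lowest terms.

6/13

Consider each possible location of the cheque in turn.
If it is in envelope 1 (prior 1/4): the presenter has 2 equally likely choices, so probability 1/2; weight (1/4)·(1/2) = 1/8.
If it is in envelope 2 (prior 1/8): the presenter has 2 equally likely choices, so probability 1/2; weight (1/8)·(1/2) = 1/16.
If it is in envelope 3 (prior 1/4): the presenter has 3 equally likely choices, so probability 1/3; weight (1/4)·(1/3) = 1/12.
If it is in envelope 4 (prior 3/8): the presenter opened envelope 4, so this case is ruled out; weight (3/8)·0 = 0.
The weights sum to 13/48.
So P(the cheque in envelope 1 | the presenter opened envelope 4) = (1/8) / (13/48) = 6/13.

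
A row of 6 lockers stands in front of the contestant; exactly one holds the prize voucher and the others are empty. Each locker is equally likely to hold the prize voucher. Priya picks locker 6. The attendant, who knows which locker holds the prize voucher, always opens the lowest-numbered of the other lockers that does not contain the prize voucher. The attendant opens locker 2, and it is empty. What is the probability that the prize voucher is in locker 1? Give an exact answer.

Apply Bayes' rule, conditioning on where the prize voucher actually is.
If it is in locker 1 (prior 1/6): locker 2 is the lowest-numbered option available, probability 1; weight (1/6)·1 = 1/6.
If it is in locker 2 (prior 1/6): the attendant opened locker 2, so this case is ruled out; weight (1/6)·0 = 0.
If it is in any of lockers 3, 4, 5, and 6 (prior 1/6 each): the attendant would have opened locker 1 instead, probability 0; weight (1/6)·0 = 0 each.
The weights sum to 1/6.
So P(the prize voucher in locker 1 | the attendant opened locker 2) = (1/6) / (1/6) = 1.

1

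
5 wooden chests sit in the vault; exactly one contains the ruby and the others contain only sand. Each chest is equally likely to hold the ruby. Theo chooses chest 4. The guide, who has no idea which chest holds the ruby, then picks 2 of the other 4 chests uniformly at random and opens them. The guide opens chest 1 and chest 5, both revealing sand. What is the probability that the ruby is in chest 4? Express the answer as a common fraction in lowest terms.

1/3

Condition on the true location of the ruby.
If it is in either of chests 1 and 5 (prior 1/5 each): that chest was opened and seen not to hold the prize — ruled out; weight (1/5)·0 = 0 each.
If it is in any of chests 2, 3, and 4 (prior 1/5 each): the guide picks exactly this set with probability 1/6 regardless, and none is the prize; weight (1/5)·(1/6) = 1/30 each.
The weights sum to 1/10.
So P(the ruby in chest 4 | the guide opened chest 1 and chest 5) = (1/30) / (1/10) = 1/3.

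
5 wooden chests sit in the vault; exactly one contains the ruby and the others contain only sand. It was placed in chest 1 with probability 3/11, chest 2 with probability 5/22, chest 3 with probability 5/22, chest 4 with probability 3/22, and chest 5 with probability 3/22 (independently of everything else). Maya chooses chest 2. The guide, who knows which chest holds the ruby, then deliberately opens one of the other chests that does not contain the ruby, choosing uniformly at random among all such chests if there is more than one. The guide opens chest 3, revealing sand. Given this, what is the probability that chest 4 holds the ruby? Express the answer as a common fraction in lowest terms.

Consider each possible location of the ruby in turn.
If it is in chest 1 (prior 3/11): the guide has 3 equally likely choices, so probability 1/3; weight (3/11)·(1/3) = 1/11.
If it is in chest 2 (prior 5/22): the guide has 4 equally likely choices, so probability 1/4; weight (5/22)·(1/4) = 5/88.
If it is in chest 3 (prior 5/22): the guide opened chest 3, so this case is ruled out; weight (5/22)·0 = 0.
If it is in either of chests 4 and 5 (prior 3/22 each): the guide has 3 equally likely choices, so probability 1/3; weight (3/22)·(1/3) = 1/22 each.
The weights sum to 21/88.
So P(the ruby in chest 4 | the guide opened chest 3) = (1/22) / (21/88) = 4/21.

4/21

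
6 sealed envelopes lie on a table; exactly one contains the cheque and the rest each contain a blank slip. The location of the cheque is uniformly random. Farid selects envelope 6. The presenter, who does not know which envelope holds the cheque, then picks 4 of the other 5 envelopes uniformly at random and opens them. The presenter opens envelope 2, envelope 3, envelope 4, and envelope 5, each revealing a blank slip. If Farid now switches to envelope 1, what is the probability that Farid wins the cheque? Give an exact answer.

1/2

Because the presenter chose which envelopes to open without knowing where the cheque is, the choice is independent of the prize location. Learning that none of the 4 opened envelopes holds the cheque simply rules out those 4 locations and leaves the remaining 2 envelopes still equally likely by symmetry.
So P(the cheque in envelope 1) = 1/2.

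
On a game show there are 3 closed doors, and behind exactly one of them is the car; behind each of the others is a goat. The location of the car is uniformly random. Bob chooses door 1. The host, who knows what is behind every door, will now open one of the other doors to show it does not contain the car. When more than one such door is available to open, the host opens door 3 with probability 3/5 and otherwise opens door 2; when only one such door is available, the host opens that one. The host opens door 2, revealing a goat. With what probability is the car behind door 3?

Condition on the true location of the car.
If it is behind door 1 (prior 1/3): door 3 is available but not opened, probability 2/5; weight (1/3)·(2/5) = 2/15.
If it is behind door 2 (prior 1/3): the host opened door 2, so this case is ruled out; weight (1/3)·0 = 0.
If it is behind door 3 (prior 1/3): only door 2 is available, probability 1; weight (1/3)·1 = 1/3.
The weights sum to 7/15.
So P(the car behind door 3 | the host opened door 2) = (1/3) / (7/15) = 5/7.

5/7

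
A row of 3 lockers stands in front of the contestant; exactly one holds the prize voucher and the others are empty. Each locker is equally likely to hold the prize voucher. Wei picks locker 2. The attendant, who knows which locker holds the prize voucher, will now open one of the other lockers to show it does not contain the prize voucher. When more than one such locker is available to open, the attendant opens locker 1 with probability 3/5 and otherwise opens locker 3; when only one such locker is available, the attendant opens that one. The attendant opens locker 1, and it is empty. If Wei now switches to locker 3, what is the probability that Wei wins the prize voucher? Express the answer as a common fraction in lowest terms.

Consider each possible location of the prize voucher in turn.
If it is in locker 1 (prior 1/3): the attendant opened locker 1, so this case is ruled out; weight (1/3)·0 = 0.
If it is in locker 2 (prior 1/3): locker 1 is available, opened with probability 3/5; weight (1/3)·(3/5) = 1/5.
If it is in locker 3 (prior 1/3): only locker 1 is available, probability 1; weight (1/3)·1 = 1/3.
The weights sum to 8/15.
So P(the prize voucher in locker 3 | the attendant opened locker 1) = (1/3) / (8/15) = 5/8.

5/8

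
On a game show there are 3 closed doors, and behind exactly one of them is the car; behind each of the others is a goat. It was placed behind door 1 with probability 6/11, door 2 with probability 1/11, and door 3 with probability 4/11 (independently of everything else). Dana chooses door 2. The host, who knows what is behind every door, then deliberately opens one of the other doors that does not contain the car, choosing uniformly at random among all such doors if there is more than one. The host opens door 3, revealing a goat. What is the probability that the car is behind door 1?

12/13

Condition on the true location of the car.
If it is behind door 1 (prior 6/11): the host has no choice, probability 1; weight (6/11)·1 = 6/11.
If it is behind door 2 (prior 1/11): the host has 2 equally likely choices, so probability 1/2; weight (1/11)·(1/2) = 1/22.
If it is behind door 3 (prior 4/11): the host opened door 3, so this case is ruled out; weight (4/11)·0 = 0.
The weights sum to 13/22.
So P(the car behind door 1 | the host opened door 3) = (6/11) / (13/22) = 12/13.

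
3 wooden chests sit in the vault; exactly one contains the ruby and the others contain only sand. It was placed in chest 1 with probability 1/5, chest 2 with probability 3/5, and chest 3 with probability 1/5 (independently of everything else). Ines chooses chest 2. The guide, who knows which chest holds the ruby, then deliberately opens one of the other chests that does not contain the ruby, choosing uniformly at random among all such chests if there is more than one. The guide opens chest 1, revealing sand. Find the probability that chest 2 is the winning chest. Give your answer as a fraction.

Condition on the true location of the ruby.
If it is in chest 1 (prior 1/5): the guide opened chest 1, so this case is ruled out; weight (1/5)·0 = 0.
If it is in chest 2 (prior 3/5): the guide has 2 equally likely choices, so probability 1/2; weight (3/5)·(1/2) = 3/10.
If it is in chest 3 (prior 1/5): the guide has no choice, probability 1; weight (1/5)·1 = 1/5.
The weights sum to 1/2.
So P(the ruby in chest 2 | the guide opened chest 1) = (3/10) / (1/2) = 3/5.

3/5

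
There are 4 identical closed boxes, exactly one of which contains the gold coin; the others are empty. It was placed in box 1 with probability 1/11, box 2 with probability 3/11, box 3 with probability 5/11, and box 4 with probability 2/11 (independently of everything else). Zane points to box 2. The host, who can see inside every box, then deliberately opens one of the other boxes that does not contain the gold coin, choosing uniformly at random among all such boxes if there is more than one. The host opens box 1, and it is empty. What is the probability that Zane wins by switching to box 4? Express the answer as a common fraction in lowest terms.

2/9

Apply Bayes' rule, conditioning on where the gold coin actually is.
If it is in box 1 (prior 1/11): the host opened box 1, so this case is ruled out; weight (1/11)·0 = 0.
If it is in box 2 (prior 3/11): the host has 3 equally likely choices, so probability 1/3; weight (3/11)·(1/3) = 1/11.
If it is in box 3 (prior 5/11): the host has 2 equally likely choices, so probability 1/2; weight (5/11)·(1/2) = 5/22.
If it is in box 4 (prior 2/11): the host has 2 equally likely choices, so probability 1/2; weight (2/11)·(1/2) = 1/11.
The weights sum to 9/22.
So P(the gold coin in box 4 | the host opened box 1) = (1/11) / (9/22) = 2/9.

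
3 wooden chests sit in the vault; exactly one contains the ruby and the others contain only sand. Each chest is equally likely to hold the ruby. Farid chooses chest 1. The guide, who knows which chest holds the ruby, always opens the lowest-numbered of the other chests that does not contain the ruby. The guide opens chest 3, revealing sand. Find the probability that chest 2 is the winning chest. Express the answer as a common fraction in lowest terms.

Condition on the true location of the ruby.
If it is in chest 1 (prior 1/3): the guide would have opened chest 2 instead, probability 0; weight (1/3)·0 = 0.
If it is in chest 2 (prior 1/3): chest 3 is the lowest-numbered option available, probability 1; weight (1/3)·1 = 1/3.
If it is in chest 3 (prior 1/3): the guide opened chest 3, so this case is ruled out; weight (1/3)·0 = 0.
The weights sum to 1/3.
So P(the ruby in chest 2 | the guide opened chest 3) = (1/3) / (1/3) = 1.

1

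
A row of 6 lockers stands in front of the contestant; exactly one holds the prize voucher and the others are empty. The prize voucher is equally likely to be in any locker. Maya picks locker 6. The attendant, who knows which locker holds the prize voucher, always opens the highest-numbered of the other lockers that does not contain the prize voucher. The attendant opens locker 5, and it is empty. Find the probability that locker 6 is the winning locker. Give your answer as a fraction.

Condition on the true location of the prize voucher.
If it is in any of lockers 1, 2, 3, 4, and 6 (prior 1/6 each): locker 5 is the highest-numbered option available, probability 1; weight (1/6)·1 = 1/6 each.
If it is in locker 5 (prior 1/6): the attendant opened locker 5, so this case is ruled out; weight (1/6)·0 = 0.
The weights sum to 5/6.
So P(the prize voucher in locker 6 | the attendant opened locker 5) = (1/6) / (5/6) = 1/5.

1/5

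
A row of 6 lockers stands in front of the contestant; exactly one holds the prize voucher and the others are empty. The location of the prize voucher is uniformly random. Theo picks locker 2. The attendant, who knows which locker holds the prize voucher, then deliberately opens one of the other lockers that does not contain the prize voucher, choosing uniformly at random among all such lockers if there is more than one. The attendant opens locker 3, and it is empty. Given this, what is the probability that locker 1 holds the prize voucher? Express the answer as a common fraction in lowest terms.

Apply Bayes' rule, conditioning on where the prize voucher actually is.
If it is in any of lockers 1, 4, 5, and 6 (prior 1/6 each): the attendant has 4 equally likely choices, so probability 1/4; weight (1/6)·(1/4) = 1/24 each.
If it is in locker 2 (prior 1/6): the attendant has 5 equally likely choices, so probability 1/5; weight (1/6)·(1/5) = 1/30.
If it is in locker 3 (prior 1/6): the attendant opened locker 3, so this case is ruled out; weight (1/6)·0 = 0.
The weights sum to 1/5.
So P(the prize voucher in locker 1 | the attendant opened locker 3) = (1/24) / (1/5) = 5/24.

5/24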